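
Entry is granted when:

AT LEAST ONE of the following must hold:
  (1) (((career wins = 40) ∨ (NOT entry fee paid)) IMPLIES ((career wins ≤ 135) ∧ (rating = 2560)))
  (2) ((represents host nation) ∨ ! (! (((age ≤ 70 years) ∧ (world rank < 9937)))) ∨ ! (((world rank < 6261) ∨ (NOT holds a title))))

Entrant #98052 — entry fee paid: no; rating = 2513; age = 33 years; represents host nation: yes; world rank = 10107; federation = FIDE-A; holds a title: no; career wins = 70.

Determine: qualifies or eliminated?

Qualifies

Atomic conditions:
  career wins = 40: 70 == 40 is false
  NOT entry fee paid: no → true
  career wins ≤ 135: 70 ≤ 135 is true
  rating = 2560: 2513 == 2560 is false
  represents host nation: yes → true
  age ≤ 70 years: 33 ≤ 70 is true
  world rank < 9937: 10107 < 9937 is false
  world rank < 6261: 10107 < 6261 is false
  NOT holds a title: no → true
Combine:
[1.1] false OR true = true
[1.2] true AND false = false
[1] true → false = false
[2.2.1.1] true AND false = false
[2.2.1] NOT false = true
[2.2] NOT true = false
[2.3.1] false OR true = true
[2.3] NOT true = false
[2] true OR false OR false = true
[root] false OR true = true
Overall: true → qualifies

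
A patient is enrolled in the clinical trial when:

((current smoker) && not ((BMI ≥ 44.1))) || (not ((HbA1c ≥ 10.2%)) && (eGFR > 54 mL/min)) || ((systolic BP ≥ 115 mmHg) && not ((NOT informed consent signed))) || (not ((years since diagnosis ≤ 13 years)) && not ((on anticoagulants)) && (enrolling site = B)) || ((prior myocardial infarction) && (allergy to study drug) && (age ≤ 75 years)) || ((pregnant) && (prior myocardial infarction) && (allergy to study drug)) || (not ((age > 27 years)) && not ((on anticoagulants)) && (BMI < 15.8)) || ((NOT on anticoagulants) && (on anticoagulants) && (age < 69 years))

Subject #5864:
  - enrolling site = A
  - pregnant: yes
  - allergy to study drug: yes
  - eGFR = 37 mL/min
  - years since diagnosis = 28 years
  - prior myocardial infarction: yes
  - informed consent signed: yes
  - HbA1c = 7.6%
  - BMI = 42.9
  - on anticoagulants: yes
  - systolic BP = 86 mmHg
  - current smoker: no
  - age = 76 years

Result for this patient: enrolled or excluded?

Enrolled

Atomic conditions:
  current smoker: no → false
  BMI ≥ 44.1: 42.9 ≥ 44.1 is false
  HbA1c ≥ 10.2%: 7.6 ≥ 10.2 is false
  eGFR > 54 mL/min: 37 > 54 is false
  systolic BP ≥ 115 mmHg: 86 ≥ 115 is false
  NOT informed consent signed: yes → false
  years since diagnosis ≤ 13 years: 28 ≤ 13 is false
  on anticoagulants: yes → true
  enrolling site = B: A == B is false
  prior myocardial infarction: yes → true
  allergy to study drug: yes → true
  age ≤ 75 years: 76 ≤ 75 is false
  pregnant: yes → true
  age > 27 years: 76 > 27 is true
  BMI < 15.8: 42.9 < 15.8 is false
  NOT on anticoagulants: yes → false
  age < 69 years: 76 < 69 is false
Combine:
[1.2] NOT false = true
[1] false AND true = false
[2.1] NOT false = true
[2] true AND false = false
[3.2] NOT false = true
[3] false AND true = false
[4.1] NOT false = true
[4.2] NOT true = false
[4] true AND false AND false = false
[5] true AND true AND false = false
[6] true AND true AND true = true
[7.1] NOT true = false
[7.2] NOT true = false
[7] false AND false AND false = false
[8] false AND true AND false = false
[root] false OR false OR false OR false OR false OR true OR false OR false = true
Overall: true → enrolled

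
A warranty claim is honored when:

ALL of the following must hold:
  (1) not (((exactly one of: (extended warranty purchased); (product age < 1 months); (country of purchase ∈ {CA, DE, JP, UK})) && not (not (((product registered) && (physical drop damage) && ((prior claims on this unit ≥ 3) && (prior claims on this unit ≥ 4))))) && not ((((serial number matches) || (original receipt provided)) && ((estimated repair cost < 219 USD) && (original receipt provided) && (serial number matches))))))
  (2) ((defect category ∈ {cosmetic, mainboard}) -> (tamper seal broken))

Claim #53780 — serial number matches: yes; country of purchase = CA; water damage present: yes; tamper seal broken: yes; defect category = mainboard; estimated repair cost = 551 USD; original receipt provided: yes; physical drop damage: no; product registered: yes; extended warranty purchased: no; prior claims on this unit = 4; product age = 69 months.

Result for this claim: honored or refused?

Honored

Atomic conditions:
  extended warranty purchased: no → false
  product age < 1 months: 69 < 1 is false
  country of purchase ∈ {CA, DE, JP, UK}: CA is in the set → true
  product registered: yes → true
  physical drop damage: no → false
  prior claims on this unit ≥ 3: 4 ≥ 3 is true
  prior claims on this unit ≥ 4: 4 ≥ 4 is true
  serial number matches: yes → true
  original receipt provided: yes → true
  estimated repair cost < 219 USD: 551 < 219 is false
  defect category ∈ {cosmetic, mainboard}: mainboard is in the set → true
  tamper seal broken: yes → true
Combine:
[1.1.1] exactly-one(false, false, true) = true
[1.1.2.1.1.3] true AND true = true
[1.1.2.1.1] true AND false AND true = false
[1.1.2.1] NOT false = true
[1.1.2] NOT true = false
[1.1.3.1.1] true OR true = true
[1.1.3.1.2] false AND true AND true = false
[1.1.3.1] true AND false = false
[1.1.3] NOT false = true
[1.1] true AND false AND true = false
[1] NOT false = true
[2] true → true = true
[root] true AND true = true
Overall: true → honored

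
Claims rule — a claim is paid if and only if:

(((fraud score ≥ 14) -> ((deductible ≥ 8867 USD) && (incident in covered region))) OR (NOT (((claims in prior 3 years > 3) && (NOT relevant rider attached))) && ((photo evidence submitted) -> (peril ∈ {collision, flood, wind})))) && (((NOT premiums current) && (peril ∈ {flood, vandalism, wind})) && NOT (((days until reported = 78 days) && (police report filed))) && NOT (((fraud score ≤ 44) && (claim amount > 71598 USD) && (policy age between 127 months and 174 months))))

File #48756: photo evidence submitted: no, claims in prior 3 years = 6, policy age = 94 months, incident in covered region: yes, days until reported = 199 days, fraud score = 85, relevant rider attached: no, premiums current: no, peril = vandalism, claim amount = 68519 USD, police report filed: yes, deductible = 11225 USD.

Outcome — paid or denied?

Paid

Atomic conditions:
  fraud score ≥ 14: 85 ≥ 14 is true
  deductible ≥ 8867 USD: 11225 ≥ 8867 is true
  incident in covered region: yes → true
  claims in prior 3 years > 3: 6 > 3 is true
  NOT relevant rider attached: no → true
  photo evidence submitted: no → false
  peril ∈ {collision, flood, wind}: vandalism is not in the set → false
  NOT premiums current: no → true
  peril ∈ {flood, vandalism, wind}: vandalism is in the set → true
  days until reported = 78 days: 199 == 78 is false
  police report filed: yes → true
  fraud score ≤ 44: 85 ≤ 44 is false
  claim amount > 71598 USD: 68519 > 71598 is false
  policy age between 127 months and 174 months: 94 in [127, 174] is false
Combine:
[1.1.2] true AND true = true
[1.1] true → true = true
[1.2.1.1] true AND true = true
[1.2.1] NOT true = false
[1.2.2] false → false (antecedent false ⇒ implication holds) = true
[1.2] false AND true = false
[1] true OR false = true
[2.1] true AND true = true
[2.2.1] false AND true = false
[2.2] NOT false = true
[2.3.1] false AND false AND false = false
[2.3] NOT false = true
[2] true AND true AND true = true
[root] true AND true = true
Overall: true → paid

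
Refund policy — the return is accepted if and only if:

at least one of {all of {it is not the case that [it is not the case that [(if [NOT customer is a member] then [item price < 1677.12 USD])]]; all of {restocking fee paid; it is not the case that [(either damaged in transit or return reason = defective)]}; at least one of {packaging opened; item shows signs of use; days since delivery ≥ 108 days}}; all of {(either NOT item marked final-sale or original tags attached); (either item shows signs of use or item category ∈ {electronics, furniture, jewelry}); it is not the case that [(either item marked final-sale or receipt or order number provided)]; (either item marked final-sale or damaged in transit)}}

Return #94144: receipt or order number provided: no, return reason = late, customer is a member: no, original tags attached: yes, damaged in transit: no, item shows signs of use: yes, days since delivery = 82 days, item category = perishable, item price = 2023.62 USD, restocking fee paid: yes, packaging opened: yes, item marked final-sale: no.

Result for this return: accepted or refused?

Refused

Atomic conditions:
  NOT customer is a member: no → true
  item price < 1677.12 USD: 2023.62 < 1677.12 is false
  restocking fee paid: yes → true
  damaged in transit: no → false
  return reason = defective: late == defective is false
  packaging opened: yes → true
  item shows signs of use: yes → true
  days since delivery ≥ 108 days: 82 ≥ 108 is false
  NOT item marked final-sale: no → true
  original tags attached: yes → true
  item category ∈ {electronics, furniture, jewelry}: perishable is not in the set → false
  item marked final-sale: no → false
  receipt or order number provided: no → false
Combine:
[1.1.1.1] true → false = false
[1.1.1] NOT false = true
[1.1] NOT true = false
[1.2.2.1] false OR false = false
[1.2.2] NOT false = true
[1.2] true AND true = true
[1.3] true OR true OR false = true
[1] false AND true AND true = false
[2.1] true OR true = true
[2.2] true OR false = true
[2.3.1] false OR false = false
[2.3] NOT false = true
[2.4] false OR false = false
[2] true AND true AND true AND false = false
[root] false OR false = false
Overall: false → refused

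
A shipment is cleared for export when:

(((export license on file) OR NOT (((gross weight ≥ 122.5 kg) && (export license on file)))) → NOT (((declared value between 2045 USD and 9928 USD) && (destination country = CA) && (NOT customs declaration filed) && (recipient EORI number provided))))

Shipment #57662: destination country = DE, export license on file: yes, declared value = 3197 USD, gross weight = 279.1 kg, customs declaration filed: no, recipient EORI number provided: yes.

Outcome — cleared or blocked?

Atomic conditions:
  export license on file: yes → true
  gross weight ≥ 122.5 kg: 279.1 ≥ 122.5 is true
  declared value between 2045 USD and 9928 USD: 3197 in [2045, 9928] is true
  destination country = CA: DE == CA is false
  NOT customs declaration filed: no → true
  recipient EORI number provided: yes → true
Combine:
[1.2.1] true AND true = true
[1.2] NOT true = false
[1] true OR false = true
[2.1] true AND false AND true AND true = false
[2] NOT false = true
[root] true → true = true
Overall: true → cleared

Cleared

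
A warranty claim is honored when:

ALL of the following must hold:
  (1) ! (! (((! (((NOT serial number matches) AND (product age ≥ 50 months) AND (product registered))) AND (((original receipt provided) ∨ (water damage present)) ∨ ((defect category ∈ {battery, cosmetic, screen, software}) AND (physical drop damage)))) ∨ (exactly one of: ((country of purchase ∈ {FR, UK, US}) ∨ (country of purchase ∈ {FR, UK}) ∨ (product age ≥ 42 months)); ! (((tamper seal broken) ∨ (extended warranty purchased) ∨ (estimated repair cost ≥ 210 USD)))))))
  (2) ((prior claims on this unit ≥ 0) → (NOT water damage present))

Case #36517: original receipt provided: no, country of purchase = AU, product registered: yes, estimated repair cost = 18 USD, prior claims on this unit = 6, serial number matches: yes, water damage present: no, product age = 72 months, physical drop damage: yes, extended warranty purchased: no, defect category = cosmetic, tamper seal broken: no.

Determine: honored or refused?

Atomic conditions:
  NOT serial number matches: yes → false
  product age ≥ 50 months: 72 ≥ 50 is true
  product registered: yes → true
  original receipt provided: no → false
  water damage present: no → false
  defect category ∈ {battery, cosmetic, screen, software}: cosmetic is in the set → true
  physical drop damage: yes → true
  country of purchase ∈ {FR, UK, US}: AU is not in the set → false
  country of purchase ∈ {FR, UK}: AU is not in the set → false
  product age ≥ 42 months: 72 ≥ 42 is true
  tamper seal broken: no → false
  extended warranty purchased: no → false
  estimated repair cost ≥ 210 USD: 18 ≥ 210 is false
  prior claims on this unit ≥ 0: 6 ≥ 0 is true
  NOT water damage present: no → true
Combine:
[1.1.1.1.1.1] false AND true AND true = false
[1.1.1.1.1] NOT false = true
[1.1.1.1.2.1] false OR false = false
[1.1.1.1.2.2] true AND true = true
[1.1.1.1.2] false OR true = true
[1.1.1.1] true AND true = true
[1.1.1.2.1] false OR false OR true = true
[1.1.1.2.2.1] false OR false OR false = false
[1.1.1.2.2] NOT false = true
[1.1.1.2] exactly-one(true, true) = false
[1.1.1] true OR false = true
[1.1] NOT true = false
[1] NOT false = true
[2] true → true = true
[root] true AND true = true
Overall: true → honored

Honored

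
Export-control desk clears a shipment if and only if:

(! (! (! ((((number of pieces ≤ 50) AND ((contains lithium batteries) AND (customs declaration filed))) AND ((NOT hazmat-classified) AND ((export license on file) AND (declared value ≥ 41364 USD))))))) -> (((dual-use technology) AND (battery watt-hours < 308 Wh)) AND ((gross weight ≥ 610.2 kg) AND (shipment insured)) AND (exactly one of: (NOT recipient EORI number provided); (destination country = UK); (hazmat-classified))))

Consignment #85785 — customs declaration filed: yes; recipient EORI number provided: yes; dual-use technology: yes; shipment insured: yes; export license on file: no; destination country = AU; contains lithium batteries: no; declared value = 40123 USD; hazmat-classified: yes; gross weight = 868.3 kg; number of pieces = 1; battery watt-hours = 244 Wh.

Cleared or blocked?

Atomic conditions:
  number of pieces ≤ 50: 1 ≤ 50 is true
  contains lithium batteries: no → false
  customs declaration filed: yes → true
  NOT hazmat-classified: yes → false
  export license on file: no → false
  declared value ≥ 41364 USD: 40123 ≥ 41364 is false
  dual-use technology: yes → true
  battery watt-hours < 308 Wh: 244 < 308 is true
  gross weight ≥ 610.2 kg: 868.3 ≥ 610.2 is true
  shipment insured: yes → true
  NOT recipient EORI number provided: yes → false
  destination country = UK: AU == UK is false
  hazmat-classified: yes → true
Combine:
[1.1.1.1.1.2] false AND true = false
[1.1.1.1.1] true AND false = false
[1.1.1.1.2.2] false AND false = false
[1.1.1.1.2] false AND false = false
[1.1.1.1] false AND false = false
[1.1.1] NOT false = true
[1.1] NOT true = false
[1] NOT false = true
[2.1] true AND true = true
[2.2] true AND true = true
[2.3] exactly-one(false, false, true) = true
[2] true AND true AND true = true
[root] true → true = true
Overall: true → cleared

Cleared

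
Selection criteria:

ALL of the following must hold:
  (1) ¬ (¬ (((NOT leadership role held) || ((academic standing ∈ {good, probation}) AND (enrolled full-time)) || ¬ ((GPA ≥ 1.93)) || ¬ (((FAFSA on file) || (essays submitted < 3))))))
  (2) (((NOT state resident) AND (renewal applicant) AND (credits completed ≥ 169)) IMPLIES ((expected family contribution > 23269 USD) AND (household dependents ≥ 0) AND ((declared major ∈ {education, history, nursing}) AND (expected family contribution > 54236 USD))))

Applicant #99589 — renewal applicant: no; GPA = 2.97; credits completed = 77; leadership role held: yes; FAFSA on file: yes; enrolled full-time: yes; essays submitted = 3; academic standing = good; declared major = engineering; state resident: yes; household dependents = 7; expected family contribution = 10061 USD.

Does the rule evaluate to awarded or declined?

Awarded

Atomic conditions:
  NOT leadership role held: yes → false
  academic standing ∈ {good, probation}: good is in the set → true
  enrolled full-time: yes → true
  GPA ≥ 1.93: 2.97 ≥ 1.93 is true
  FAFSA on file: yes → true
  essays submitted < 3: 3 < 3 is false
  NOT state resident: yes → false
  renewal applicant: no → false
  credits completed ≥ 169: 77 ≥ 169 is false
  expected family contribution > 23269 USD: 10061 > 23269 is false
  household dependents ≥ 0: 7 ≥ 0 is true
  declared major ∈ {education, history, nursing}: engineering is not in the set → false
  expected family contribution > 54236 USD: 10061 > 54236 is false
Combine:
[1.1.1.2] true AND true = true
[1.1.1.3] NOT true = false
[1.1.1.4.1] true OR false = true
[1.1.1.4] NOT true = false
[1.1.1] false OR true OR false OR false = true
[1.1] NOT true = false
[1] NOT false = true
[2.1] false AND false AND false = false
[2.2.3] false AND false = false
[2.2] false AND true AND false = false
[2] false → false (antecedent false ⇒ implication holds) = true
[root] true AND true = true
Overall: true → awarded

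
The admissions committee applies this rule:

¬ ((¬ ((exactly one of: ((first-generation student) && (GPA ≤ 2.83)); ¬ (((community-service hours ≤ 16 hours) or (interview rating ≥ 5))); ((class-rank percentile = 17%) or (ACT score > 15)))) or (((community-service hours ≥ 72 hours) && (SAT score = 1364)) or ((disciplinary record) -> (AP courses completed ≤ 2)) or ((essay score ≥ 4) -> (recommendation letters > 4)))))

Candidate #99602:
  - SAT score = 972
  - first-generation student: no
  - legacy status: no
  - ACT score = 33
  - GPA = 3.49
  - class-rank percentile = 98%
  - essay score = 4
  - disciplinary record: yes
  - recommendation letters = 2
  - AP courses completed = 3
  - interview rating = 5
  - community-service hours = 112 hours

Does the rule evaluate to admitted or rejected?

Atomic conditions:
  first-generation student: no → false
  GPA ≤ 2.83: 3.49 ≤ 2.83 is false
  community-service hours ≤ 16 hours: 112 ≤ 16 is false
  interview rating ≥ 5: 5 ≥ 5 is true
  class-rank percentile = 17%: 98 == 17 is false
  ACT score > 15: 33 > 15 is true
  community-service hours ≥ 72 hours: 112 ≥ 72 is true
  SAT score = 1364: 972 == 1364 is false
  disciplinary record: yes → true
  AP courses completed ≤ 2: 3 ≤ 2 is false
  essay score ≥ 4: 4 ≥ 4 is true
  recommendation letters > 4: 2 > 4 is false
Combine:
[1.1.1.1] false AND false = false
[1.1.1.2.1] false OR true = true
[1.1.1.2] NOT true = false
[1.1.1.3] false OR true = true
[1.1.1] exactly-one(false, false, true) = true
[1.1] NOT true = false
[1.2.1] true AND false = false
[1.2.2] true → false = false
[1.2.3] true → false = false
[1.2] false OR false OR false = false
[1] false OR false = false
[root] NOT false = true
Overall: true → admitted

Admitted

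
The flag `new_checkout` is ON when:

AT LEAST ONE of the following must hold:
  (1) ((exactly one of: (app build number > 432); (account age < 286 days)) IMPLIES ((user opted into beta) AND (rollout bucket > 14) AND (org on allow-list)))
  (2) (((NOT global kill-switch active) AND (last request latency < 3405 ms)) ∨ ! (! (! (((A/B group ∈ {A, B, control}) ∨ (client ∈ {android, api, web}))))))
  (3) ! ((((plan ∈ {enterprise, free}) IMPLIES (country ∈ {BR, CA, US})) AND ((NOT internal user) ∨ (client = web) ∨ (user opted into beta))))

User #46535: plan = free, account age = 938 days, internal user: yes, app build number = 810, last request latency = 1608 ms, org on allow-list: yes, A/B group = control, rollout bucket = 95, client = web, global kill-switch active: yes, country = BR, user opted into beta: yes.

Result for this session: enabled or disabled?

Enabled

Atomic conditions:
  app build number > 432: 810 > 432 is true
  account age < 286 days: 938 < 286 is false
  user opted into beta: yes → true
  rollout bucket > 14: 95 > 14 is true
  org on allow-list: yes → true
  NOT global kill-switch active: yes → false
  last request latency < 3405 ms: 1608 < 3405 is true
  A/B group ∈ {A, B, control}: control is in the set → true
  client ∈ {android, api, web}: web is in the set → true
  plan ∈ {enterprise, free}: free is in the set → true
  country ∈ {BR, CA, US}: BR is in the set → true
  NOT internal user: yes → false
  client = web: web == web is true
Combine:
[1.1] exactly-one(true, false) = true
[1.2] true AND true AND true = true
[1] true → true = true
[2.1] false AND true = false
[2.2.1.1.1] true OR true = true
[2.2.1.1] NOT true = false
[2.2.1] NOT false = true
[2.2] NOT true = false
[2] false OR false = false
[3.1.1] true → true = true
[3.1.2] false OR true OR true = true
[3.1] true AND true = true
[3] NOT true = false
[root] true OR false OR false = true
Overall: true → enabled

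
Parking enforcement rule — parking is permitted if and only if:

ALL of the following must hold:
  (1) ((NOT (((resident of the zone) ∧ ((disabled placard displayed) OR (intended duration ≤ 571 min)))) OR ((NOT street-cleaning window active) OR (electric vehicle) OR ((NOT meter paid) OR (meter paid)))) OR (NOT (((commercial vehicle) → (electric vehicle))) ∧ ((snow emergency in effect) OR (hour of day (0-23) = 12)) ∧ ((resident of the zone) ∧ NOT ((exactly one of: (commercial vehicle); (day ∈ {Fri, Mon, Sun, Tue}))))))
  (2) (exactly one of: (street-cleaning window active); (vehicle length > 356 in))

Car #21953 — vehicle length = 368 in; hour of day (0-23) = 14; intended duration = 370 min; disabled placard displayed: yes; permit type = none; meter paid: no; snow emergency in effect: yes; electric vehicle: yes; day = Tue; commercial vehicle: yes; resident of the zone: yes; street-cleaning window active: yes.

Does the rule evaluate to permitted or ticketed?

Atomic conditions:
  resident of the zone: yes → true
  disabled placard displayed: yes → true
  intended duration ≤ 571 min: 370 ≤ 571 is true
  NOT street-cleaning window active: yes → false
  electric vehicle: yes → true
  NOT meter paid: no → true
  meter paid: no → false
  commercial vehicle: yes → true
  snow emergency in effect: yes → true
  hour of day (0-23) = 12: 14 == 12 is false
  day ∈ {Fri, Mon, Sun, Tue}: Tue is in the set → true
  street-cleaning window active: yes → true
  vehicle length > 356 in: 368 > 356 is true
Combine:
[1.1.1.1.2] true OR true = true
[1.1.1.1] true AND true = true
[1.1.1] NOT true = false
[1.1.2.3] true OR false = true
[1.1.2] false OR true OR true = true
[1.1] false OR true = true
[1.2.1.1] true → true = true
[1.2.1] NOT true = false
[1.2.2] true OR false = true
[1.2.3.2.1] exactly-one(true, true) = false
[1.2.3.2] NOT false = true
[1.2.3] true AND true = true
[1.2] false AND true AND true = false
[1] true OR false = true
[2] exactly-one(true, true) = false
[root] true AND false = false
Overall: false → ticketed

Ticketed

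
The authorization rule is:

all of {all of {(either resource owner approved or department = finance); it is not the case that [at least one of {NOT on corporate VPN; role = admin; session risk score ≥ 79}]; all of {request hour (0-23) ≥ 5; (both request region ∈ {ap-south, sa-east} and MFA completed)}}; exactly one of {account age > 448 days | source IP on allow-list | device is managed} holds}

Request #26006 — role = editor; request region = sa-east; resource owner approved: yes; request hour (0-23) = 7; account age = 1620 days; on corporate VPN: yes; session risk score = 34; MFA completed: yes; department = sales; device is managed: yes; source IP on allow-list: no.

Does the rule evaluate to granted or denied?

Denied

Atomic conditions:
  resource owner approved: yes → true
  department = finance: sales == finance is false
  NOT on corporate VPN: yes → false
  role = admin: editor == admin is false
  session risk score ≥ 79: 34 ≥ 79 is false
  request hour (0-23) ≥ 5: 7 ≥ 5 is true
  request region ∈ {ap-south, sa-east}: sa-east is in the set → true
  MFA completed: yes → true
  account age > 448 days: 1620 > 448 is true
  source IP on allow-list: no → false
  device is managed: yes → true
Combine:
[1.1] true OR false = true
[1.2.1] false OR false OR false = false
[1.2] NOT false = true
[1.3.2] true AND true = true
[1.3] true AND true = true
[1] true AND true AND true = true
[2] exactly-one(true, false, true) = false
[root] true AND false = false
Overall: false → denied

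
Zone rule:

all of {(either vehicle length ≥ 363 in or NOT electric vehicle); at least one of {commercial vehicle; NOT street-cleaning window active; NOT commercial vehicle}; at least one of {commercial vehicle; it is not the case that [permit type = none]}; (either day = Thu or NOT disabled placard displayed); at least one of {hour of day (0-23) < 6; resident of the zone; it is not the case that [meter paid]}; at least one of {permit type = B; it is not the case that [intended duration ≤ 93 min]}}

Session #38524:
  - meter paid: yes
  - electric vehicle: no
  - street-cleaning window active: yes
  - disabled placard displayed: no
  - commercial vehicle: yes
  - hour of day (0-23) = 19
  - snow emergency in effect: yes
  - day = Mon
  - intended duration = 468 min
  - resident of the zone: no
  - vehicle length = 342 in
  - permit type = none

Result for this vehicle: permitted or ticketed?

Ticketed

Atomic conditions:
  vehicle length ≥ 363 in: 342 ≥ 363 is false
  NOT electric vehicle: no → true
  commercial vehicle: yes → true
  NOT street-cleaning window active: yes → false
  NOT commercial vehicle: yes → false
  permit type = none: none == none is true
  day = Thu: Mon == Thu is false
  NOT disabled placard displayed: no → true
  hour of day (0-23) < 6: 19 < 6 is false
  resident of the zone: no → false
  meter paid: yes → true
  permit type = B: none == B is false
  intended duration ≤ 93 min: 468 ≤ 93 is false
Combine:
[1] false OR true = true
[2] true OR false OR false = true
[3.2] NOT true = false
[3] true OR false = true
[4] false OR true = true
[5.3] NOT true = false
[5] false OR false OR false = false
[6.2] NOT false = true
[6] false OR true = true
[root] true AND true AND true AND true AND false AND true = false
Overall: false → ticketed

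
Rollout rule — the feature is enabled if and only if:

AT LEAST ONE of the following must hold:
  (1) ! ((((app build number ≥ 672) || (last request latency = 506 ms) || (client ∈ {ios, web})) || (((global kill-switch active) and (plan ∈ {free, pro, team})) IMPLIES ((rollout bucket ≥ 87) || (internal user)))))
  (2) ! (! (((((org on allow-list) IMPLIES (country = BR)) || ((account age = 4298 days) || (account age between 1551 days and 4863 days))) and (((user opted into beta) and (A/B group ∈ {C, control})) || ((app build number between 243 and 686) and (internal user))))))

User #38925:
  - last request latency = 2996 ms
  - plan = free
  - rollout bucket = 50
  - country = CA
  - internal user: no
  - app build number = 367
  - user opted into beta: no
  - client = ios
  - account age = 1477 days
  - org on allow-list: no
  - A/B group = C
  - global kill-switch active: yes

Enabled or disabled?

Atomic conditions:
  app build number ≥ 672: 367 ≥ 672 is false
  last request latency = 506 ms: 2996 == 506 is false
  client ∈ {ios, web}: ios is in the set → true
  global kill-switch active: yes → true
  plan ∈ {free, pro, team}: free is in the set → true
  rollout bucket ≥ 87: 50 ≥ 87 is false
  internal user: no → false
  org on allow-list: no → false
  country = BR: CA == BR is false
  account age = 4298 days: 1477 == 4298 is false
  account age between 1551 days and 4863 days: 1477 in [1551, 4863] is false
  user opted into beta: no → false
  A/B group ∈ {C, control}: C is in the set → true
  app build number between 243 and 686: 367 in [243, 686] is true
Combine:
[1.1.1] false OR false OR true = true
[1.1.2.1] true AND true = true
[1.1.2.2] false OR false = false
[1.1.2] true → false = false
[1.1] true OR false = true
[1] NOT true = false
[2.1.1.1.1] false → false (antecedent false ⇒ implication holds) = true
[2.1.1.1.2] false OR false = false
[2.1.1.1] true OR false = true
[2.1.1.2.1] false AND true = false
[2.1.1.2.2] true AND false = false
[2.1.1.2] false OR false = false
[2.1.1] true AND false = false
[2.1] NOT false = true
[2] NOT true = false
[root] false OR false = false
Overall: false → disabled

Disabled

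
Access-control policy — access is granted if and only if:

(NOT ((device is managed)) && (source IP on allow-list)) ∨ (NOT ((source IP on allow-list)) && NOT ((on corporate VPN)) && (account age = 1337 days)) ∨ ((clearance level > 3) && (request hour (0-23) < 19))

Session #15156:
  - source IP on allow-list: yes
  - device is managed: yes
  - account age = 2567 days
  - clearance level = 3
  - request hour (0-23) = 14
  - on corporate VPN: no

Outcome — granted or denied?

Denied

Atomic conditions:
  device is managed: yes → true
  source IP on allow-list: yes → true
  on corporate VPN: no → false
  account age = 1337 days: 2567 == 1337 is false
  clearance level > 3: 3 > 3 is false
  request hour (0-23) < 19: 14 < 19 is true
Combine:
[1.1] NOT true = false
[1] false AND true = false
[2.1] NOT true = false
[2.2] NOT false = true
[2] false AND true AND false = false
[3] false AND true = false
[root] false OR false OR false = false
Overall: false → denied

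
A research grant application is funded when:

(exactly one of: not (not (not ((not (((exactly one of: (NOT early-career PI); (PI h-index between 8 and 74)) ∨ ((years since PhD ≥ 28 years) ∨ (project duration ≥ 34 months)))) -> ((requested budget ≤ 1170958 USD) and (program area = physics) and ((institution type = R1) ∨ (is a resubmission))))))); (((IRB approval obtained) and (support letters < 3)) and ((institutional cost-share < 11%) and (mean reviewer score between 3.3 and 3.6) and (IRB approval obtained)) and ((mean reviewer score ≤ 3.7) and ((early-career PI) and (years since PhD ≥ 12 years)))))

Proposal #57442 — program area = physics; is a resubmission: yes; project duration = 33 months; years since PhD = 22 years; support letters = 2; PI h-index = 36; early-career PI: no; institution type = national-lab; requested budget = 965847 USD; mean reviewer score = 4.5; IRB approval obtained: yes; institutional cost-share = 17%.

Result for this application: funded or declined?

Declined

Atomic conditions:
  NOT early-career PI: no → true
  PI h-index between 8 and 74: 36 in [8, 74] is true
  years since PhD ≥ 28 years: 22 ≥ 28 is false
  project duration ≥ 34 months: 33 ≥ 34 is false
  requested budget ≤ 1170958 USD: 965847 ≤ 1170958 is true
  program area = physics: physics == physics is true
  institution type = R1: national-lab == R1 is false
  is a resubmission: yes → true
  IRB approval obtained: yes → true
  support letters < 3: 2 < 3 is true
  institutional cost-share < 11%: 17 < 11 is false
  mean reviewer score between 3.3 and 3.6: 4.5 in [3.3, 3.6] is false
  mean reviewer score ≤ 3.7: 4.5 ≤ 3.7 is false
  early-career PI: no → false
  years since PhD ≥ 12 years: 22 ≥ 12 is true
Combine:
[1.1.1.1.1.1.1] exactly-one(true, true) = false
[1.1.1.1.1.1.2] false OR false = false
[1.1.1.1.1.1] false OR false = false
[1.1.1.1.1] NOT false = true
[1.1.1.1.2.3] false OR true = true
[1.1.1.1.2] true AND true AND true = true
[1.1.1.1] true → true = true
[1.1.1] NOT true = false
[1.1] NOT false = true
[1] NOT true = false
[2.1] true AND true = true
[2.2] false AND false AND true = false
[2.3.2] false AND true = false
[2.3] false AND false = false
[2] true AND false AND false = false
[root] exactly-one(false, false) = false
Overall: false → declined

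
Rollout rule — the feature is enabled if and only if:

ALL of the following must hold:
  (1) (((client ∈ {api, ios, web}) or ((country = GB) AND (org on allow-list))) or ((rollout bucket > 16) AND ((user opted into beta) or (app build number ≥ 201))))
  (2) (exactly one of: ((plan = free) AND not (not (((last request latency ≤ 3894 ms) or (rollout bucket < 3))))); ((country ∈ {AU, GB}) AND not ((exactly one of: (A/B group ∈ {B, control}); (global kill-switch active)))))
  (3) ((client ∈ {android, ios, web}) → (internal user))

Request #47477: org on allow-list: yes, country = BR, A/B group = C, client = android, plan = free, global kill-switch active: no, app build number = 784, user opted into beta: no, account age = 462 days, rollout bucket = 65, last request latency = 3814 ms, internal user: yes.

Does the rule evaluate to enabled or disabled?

Enabled

Atomic conditions:
  client ∈ {api, ios, web}: android is not in the set → false
  country = GB: BR == GB is false
  org on allow-list: yes → true
  rollout bucket > 16: 65 > 16 is true
  user opted into beta: no → false
  app build number ≥ 201: 784 ≥ 201 is true
  plan = free: free == free is true
  last request latency ≤ 3894 ms: 3814 ≤ 3894 is true
  rollout bucket < 3: 65 < 3 is false
  country ∈ {AU, GB}: BR is not in the set → false
  A/B group ∈ {B, control}: C is not in the set → false
  global kill-switch active: no → false
  client ∈ {android, ios, web}: android is in the set → true
  internal user: yes → true
Combine:
[1.1.2] false AND true = false
[1.1] false OR false = false
[1.2.2] false OR true = true
[1.2] true AND true = true
[1] false OR true = true
[2.1.2.1.1] true OR false = true
[2.1.2.1] NOT true = false
[2.1.2] NOT false = true
[2.1] true AND true = true
[2.2.2.1] exactly-one(false, false) = false
[2.2.2] NOT false = true
[2.2] false AND true = false
[2] exactly-one(true, false) = true
[3] true → true = true
[root] true AND true AND true = true
Overall: true → enabled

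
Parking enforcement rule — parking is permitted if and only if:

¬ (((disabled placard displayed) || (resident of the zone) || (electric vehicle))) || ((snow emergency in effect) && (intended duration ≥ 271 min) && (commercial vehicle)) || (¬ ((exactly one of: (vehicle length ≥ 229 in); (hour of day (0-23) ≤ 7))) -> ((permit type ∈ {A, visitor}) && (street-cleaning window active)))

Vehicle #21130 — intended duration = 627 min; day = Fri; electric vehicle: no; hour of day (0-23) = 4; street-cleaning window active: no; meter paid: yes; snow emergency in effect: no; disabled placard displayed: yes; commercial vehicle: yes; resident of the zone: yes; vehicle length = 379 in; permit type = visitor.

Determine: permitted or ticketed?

Ticketed

Atomic conditions:
  disabled placard displayed: yes → true
  resident of the zone: yes → true
  electric vehicle: no → false
  snow emergency in effect: no → false
  intended duration ≥ 271 min: 627 ≥ 271 is true
  commercial vehicle: yes → true
  vehicle length ≥ 229 in: 379 ≥ 229 is true
  hour of day (0-23) ≤ 7: 4 ≤ 7 is true
  permit type ∈ {A, visitor}: visitor is in the set → true
  street-cleaning window active: no → false
Combine:
[1.1] true OR true OR false = true
[1] NOT true = false
[2] false AND true AND true = false
[3.1.1] exactly-one(true, true) = false
[3.1] NOT false = true
[3.2] true AND false = false
[3] true → false = false
[root] false OR false OR false = false
Overall: false → ticketed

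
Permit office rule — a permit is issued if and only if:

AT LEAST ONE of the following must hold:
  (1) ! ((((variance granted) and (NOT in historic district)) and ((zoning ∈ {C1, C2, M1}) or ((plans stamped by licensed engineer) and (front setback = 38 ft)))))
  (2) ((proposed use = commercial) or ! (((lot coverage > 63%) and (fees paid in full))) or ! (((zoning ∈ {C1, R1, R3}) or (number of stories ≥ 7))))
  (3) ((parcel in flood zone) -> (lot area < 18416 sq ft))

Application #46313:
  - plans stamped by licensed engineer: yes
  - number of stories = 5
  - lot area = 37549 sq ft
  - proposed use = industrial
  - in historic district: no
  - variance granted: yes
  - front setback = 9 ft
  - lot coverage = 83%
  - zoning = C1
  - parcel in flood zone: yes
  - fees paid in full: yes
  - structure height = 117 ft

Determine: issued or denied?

Atomic conditions:
  variance granted: yes → true
  NOT in historic district: no → true
  zoning ∈ {C1, C2, M1}: C1 is in the set → true
  plans stamped by licensed engineer: yes → true
  front setback = 38 ft: 9 == 38 is false
  proposed use = commercial: industrial == commercial is false
  lot coverage > 63%: 83 > 63 is true
  fees paid in full: yes → true
  zoning ∈ {C1, R1, R3}: C1 is in the set → true
  number of stories ≥ 7: 5 ≥ 7 is false
  parcel in flood zone: yes → true
  lot area < 18416 sq ft: 37549 < 18416 is false
Combine:
[1.1.1] true AND true = true
[1.1.2.2] true AND false = false
[1.1.2] true OR false = true
[1.1] true AND true = true
[1] NOT true = false
[2.2.1] true AND true = true
[2.2] NOT true = false
[2.3.1] true OR false = true
[2.3] NOT true = false
[2] false OR false OR false = false
[3] true → false = false
[root] false OR false OR false = false
Overall: false → denied

Denied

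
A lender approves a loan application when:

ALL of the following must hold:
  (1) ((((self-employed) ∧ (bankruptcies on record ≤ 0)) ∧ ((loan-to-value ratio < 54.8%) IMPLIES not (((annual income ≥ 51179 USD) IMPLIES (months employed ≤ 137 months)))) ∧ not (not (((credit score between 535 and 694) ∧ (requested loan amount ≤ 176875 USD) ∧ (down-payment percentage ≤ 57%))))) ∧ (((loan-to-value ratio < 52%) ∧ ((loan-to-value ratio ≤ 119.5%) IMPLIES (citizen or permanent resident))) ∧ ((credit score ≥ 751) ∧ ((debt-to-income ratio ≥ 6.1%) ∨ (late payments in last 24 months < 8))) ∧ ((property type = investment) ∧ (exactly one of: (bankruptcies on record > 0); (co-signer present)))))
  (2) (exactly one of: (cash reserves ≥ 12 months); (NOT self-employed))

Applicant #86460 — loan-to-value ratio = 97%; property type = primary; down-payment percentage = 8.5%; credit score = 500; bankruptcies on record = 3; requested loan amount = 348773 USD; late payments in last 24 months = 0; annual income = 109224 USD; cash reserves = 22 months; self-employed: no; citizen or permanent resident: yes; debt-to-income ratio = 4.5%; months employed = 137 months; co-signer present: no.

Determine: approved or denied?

Atomic conditions:
  self-employed: no → false
  bankruptcies on record ≤ 0: 3 ≤ 0 is false
  loan-to-value ratio < 54.8%: 97 < 54.8 is false
  annual income ≥ 51179 USD: 109224 ≥ 51179 is true
  months employed ≤ 137 months: 137 ≤ 137 is true
  credit score between 535 and 694: 500 in [535, 694] is false
  requested loan amount ≤ 176875 USD: 348773 ≤ 176875 is false
  down-payment percentage ≤ 57%: 8.5 ≤ 57 is true
  loan-to-value ratio < 52%: 97 < 52 is false
  loan-to-value ratio ≤ 119.5%: 97 ≤ 119.5 is true
  citizen or permanent resident: yes → true
  credit score ≥ 751: 500 ≥ 751 is false
  debt-to-income ratio ≥ 6.1%: 4.5 ≥ 6.1 is false
  late payments in last 24 months < 8: 0 < 8 is true
  property type = investment: primary == investment is false
  bankruptcies on record > 0: 3 > 0 is true
  co-signer present: no → false
  cash reserves ≥ 12 months: 22 ≥ 12 is true
  NOT self-employed: no → true
Combine:
[1.1.1] false AND false = false
[1.1.2.2.1] true → true = true
[1.1.2.2] NOT true = false
[1.1.2] false → false (antecedent false ⇒ implication holds) = true
[1.1.3.1.1] false AND false AND true = false
[1.1.3.1] NOT false = true
[1.1.3] NOT true = false
[1.1] false AND true AND false = false
[1.2.1.2] true → true = true
[1.2.1] false AND true = false
[1.2.2.2] false OR true = true
[1.2.2] false AND true = false
[1.2.3.2] exactly-one(true, false) = true
[1.2.3] false AND true = false
[1.2] false AND false AND false = false
[1] false AND false = false
[2] exactly-one(true, true) = false
[root] false AND false = false
Overall: false → denied

Denied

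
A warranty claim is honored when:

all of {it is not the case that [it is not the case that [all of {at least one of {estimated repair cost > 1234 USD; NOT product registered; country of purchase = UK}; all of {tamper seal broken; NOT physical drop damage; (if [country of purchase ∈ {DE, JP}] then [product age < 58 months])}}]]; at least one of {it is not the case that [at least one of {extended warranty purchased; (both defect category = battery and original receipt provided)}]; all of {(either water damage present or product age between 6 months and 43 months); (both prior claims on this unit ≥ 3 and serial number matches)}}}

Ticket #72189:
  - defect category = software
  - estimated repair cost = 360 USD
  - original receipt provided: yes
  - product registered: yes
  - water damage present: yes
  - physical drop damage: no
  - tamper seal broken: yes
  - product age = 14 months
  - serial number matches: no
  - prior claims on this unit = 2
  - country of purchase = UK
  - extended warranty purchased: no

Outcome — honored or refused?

Atomic conditions:
  estimated repair cost > 1234 USD: 360 > 1234 is false
  NOT product registered: yes → false
  country of purchase = UK: UK == UK is true
  tamper seal broken: yes → true
  NOT physical drop damage: no → true
  country of purchase ∈ {DE, JP}: UK is not in the set → false
  product age < 58 months: 14 < 58 is true
  extended warranty purchased: no → false
  defect category = battery: software == battery is false
  original receipt provided: yes → true
  water damage present: yes → true
  product age between 6 months and 43 months: 14 in [6, 43] is true
  prior claims on this unit ≥ 3: 2 ≥ 3 is false
  serial number matches: no → false
Combine:
[1.1.1.1] false OR false OR true = true
[1.1.1.2.3] false → true (antecedent false ⇒ implication holds) = true
[1.1.1.2] true AND true AND true = true
[1.1.1] true AND true = true
[1.1] NOT true = false
[1] NOT false = true
[2.1.1.2] false AND true = false
[2.1.1] false OR false = false
[2.1] NOT false = true
[2.2.1] true OR true = true
[2.2.2] false AND false = false
[2.2] true AND false = false
[2] true OR false = true
[root] true AND true = true
Overall: true → honored

Honored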